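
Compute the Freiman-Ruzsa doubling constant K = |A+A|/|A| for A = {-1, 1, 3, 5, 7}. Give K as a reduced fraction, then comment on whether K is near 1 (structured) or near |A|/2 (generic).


|A| = 5.
Compute A + A by enumerating all 25 pairs.
A + A = {-2, 0, 2, 4, 6, 8, 10, 12, 14}, so |A + A| = 9.
K = |A + A| / |A| = 9/5 (already in lowest terms) ≈ 1.8000.
Reference: AP of size 5 gives K = 9/5 ≈ 1.8000; a fully generic set of size 5 gives K ≈ 3.0000.

|A| = 5, |A + A| = 9, K = 9/5.


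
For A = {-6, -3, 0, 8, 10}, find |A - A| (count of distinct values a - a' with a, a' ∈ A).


A - A = {a - a' : a, a' ∈ A}; |A| = 5.
Bounds: 2|A|-1 ≤ |A - A| ≤ |A|² - |A| + 1, i.e. 9 ≤ |A - A| ≤ 21.
Note: 0 ∈ A - A always (from a - a). The set is symmetric: if d ∈ A - A then -d ∈ A - A.
Enumerate nonzero differences d = a - a' with a > a' (then include -d):
Positive differences: {2, 3, 6, 8, 10, 11, 13, 14, 16}
Full difference set: {0} ∪ (positive diffs) ∪ (negative diffs).
|A - A| = 1 + 2·9 = 19 (matches direct enumeration: 19).

|A - A| = 19


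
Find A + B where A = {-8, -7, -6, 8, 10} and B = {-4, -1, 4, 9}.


A + B = {a + b : a ∈ A, b ∈ B}.
Enumerate all |A|·|B| = 5·4 = 20 pairs (a, b) and collect distinct sums.
a = -8: -8+-4=-12, -8+-1=-9, -8+4=-4, -8+9=1
a = -7: -7+-4=-11, -7+-1=-8, -7+4=-3, -7+9=2
a = -6: -6+-4=-10, -6+-1=-7, -6+4=-2, -6+9=3
a = 8: 8+-4=4, 8+-1=7, 8+4=12, 8+9=17
a = 10: 10+-4=6, 10+-1=9, 10+4=14, 10+9=19
Collecting distinct sums: A + B = {-12, -11, -10, -9, -8, -7, -4, -3, -2, 1, 2, 3, 4, 6, 7, 9, 12, 14, 17, 19}
|A + B| = 20

A + B = {-12, -11, -10, -9, -8, -7, -4, -3, -2, 1, 2, 3, 4, 6, 7, 9, 12, 14, 17, 19}


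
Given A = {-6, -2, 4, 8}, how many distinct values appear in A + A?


A + A = {a + a' : a, a' ∈ A}; |A| = 4.
General bounds: 2|A| - 1 ≤ |A + A| ≤ |A|(|A|+1)/2, i.e. 7 ≤ |A + A| ≤ 10.
Lower bound 2|A|-1 is attained iff A is an arithmetic progression.
Enumerate sums a + a' for a ≤ a' (symmetric, so this suffices):
a = -6: -6+-6=-12, -6+-2=-8, -6+4=-2, -6+8=2
a = -2: -2+-2=-4, -2+4=2, -2+8=6
a = 4: 4+4=8, 4+8=12
a = 8: 8+8=16
Distinct sums: {-12, -8, -4, -2, 2, 6, 8, 12, 16}
|A + A| = 9

|A + A| = 9


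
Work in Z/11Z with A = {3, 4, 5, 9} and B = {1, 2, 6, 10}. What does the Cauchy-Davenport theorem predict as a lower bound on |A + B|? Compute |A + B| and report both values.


Cauchy-Davenport: |A + B| ≥ min(p, |A| + |B| - 1) for A, B nonempty in Z/pZ.
|A| = 4, |B| = 4, p = 11.
CD lower bound = min(11, 4 + 4 - 1) = min(11, 7) = 7.
Compute A + B mod 11 directly:
a = 3: 3+1=4, 3+2=5, 3+6=9, 3+10=2
a = 4: 4+1=5, 4+2=6, 4+6=10, 4+10=3
a = 5: 5+1=6, 5+2=7, 5+6=0, 5+10=4
a = 9: 9+1=10, 9+2=0, 9+6=4, 9+10=8
A + B = {0, 2, 3, 4, 5, 6, 7, 8, 9, 10}, so |A + B| = 10.
Verify: 10 ≥ 7? Yes ✓.

CD lower bound = 7, actual |A + B| = 10.


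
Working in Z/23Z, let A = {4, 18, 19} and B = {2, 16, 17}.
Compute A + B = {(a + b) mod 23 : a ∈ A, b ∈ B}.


Work in Z/23Z: reduce every sum a + b modulo 23.
Enumerate all 9 pairs:
a = 4: 4+2=6, 4+16=20, 4+17=21
a = 18: 18+2=20, 18+16=11, 18+17=12
a = 19: 19+2=21, 19+16=12, 19+17=13
Distinct residues collected: {6, 11, 12, 13, 20, 21}
|A + B| = 6 (out of 23 total residues).

A + B = {6, 11, 12, 13, 20, 21}


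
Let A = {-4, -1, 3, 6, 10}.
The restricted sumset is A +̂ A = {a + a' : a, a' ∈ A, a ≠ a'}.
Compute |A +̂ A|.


Restricted sumset: A +̂ A = {a + a' : a ∈ A, a' ∈ A, a ≠ a'}.
Equivalently, take A + A and drop any sum 2a that is achievable ONLY as a + a for a ∈ A (i.e. sums representable only with equal summands).
Enumerate pairs (a, a') with a < a' (symmetric, so each unordered pair gives one sum; this covers all a ≠ a'):
  -4 + -1 = -5
  -4 + 3 = -1
  -4 + 6 = 2
  -4 + 10 = 6
  -1 + 3 = 2
  -1 + 6 = 5
  -1 + 10 = 9
  3 + 6 = 9
  3 + 10 = 13
  6 + 10 = 16
Collected distinct sums: {-5, -1, 2, 5, 6, 9, 13, 16}
|A +̂ A| = 8
(Reference bound: |A +̂ A| ≥ 2|A| - 3 for |A| ≥ 2, with |A| = 5 giving ≥ 7.)

|A +̂ A| = 8


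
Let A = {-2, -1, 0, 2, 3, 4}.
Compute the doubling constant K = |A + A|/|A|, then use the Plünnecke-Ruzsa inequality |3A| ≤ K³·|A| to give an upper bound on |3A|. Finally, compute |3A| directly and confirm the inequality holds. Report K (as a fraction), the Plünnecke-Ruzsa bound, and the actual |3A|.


|A| = 6.
Step 1: Compute A + A by enumerating all 36 pairs.
A + A = {-4, -3, -2, -1, 0, 1, 2, 3, 4, 5, 6, 7, 8}, so |A + A| = 13.
Step 2: Doubling constant K = |A + A|/|A| = 13/6 = 13/6 ≈ 2.1667.
Step 3: Plünnecke-Ruzsa gives |3A| ≤ K³·|A| = (2.1667)³ · 6 ≈ 61.0278.
Step 4: Compute 3A = A + A + A directly by enumerating all triples (a,b,c) ∈ A³; |3A| = 19.
Step 5: Check 19 ≤ 61.0278? Yes ✓.

K = 13/6, Plünnecke-Ruzsa bound K³|A| ≈ 61.0278, |3A| = 19, inequality holds.


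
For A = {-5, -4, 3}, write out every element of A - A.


A - A = {a - a' : a, a' ∈ A}.
Compute a - a' for each ordered pair (a, a'):
a = -5: -5--5=0, -5--4=-1, -5-3=-8
a = -4: -4--5=1, -4--4=0, -4-3=-7
a = 3: 3--5=8, 3--4=7, 3-3=0
Collecting distinct values (and noting 0 appears from a-a):
A - A = {-8, -7, -1, 0, 1, 7, 8}
|A - A| = 7

A - A = {-8, -7, -1, 0, 1, 7, 8}


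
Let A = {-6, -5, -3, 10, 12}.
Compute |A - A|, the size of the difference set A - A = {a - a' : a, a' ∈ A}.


A - A = {a - a' : a, a' ∈ A}; |A| = 5.
Bounds: 2|A|-1 ≤ |A - A| ≤ |A|² - |A| + 1, i.e. 9 ≤ |A - A| ≤ 21.
Note: 0 ∈ A - A always (from a - a). The set is symmetric: if d ∈ A - A then -d ∈ A - A.
Enumerate nonzero differences d = a - a' with a > a' (then include -d):
Positive differences: {1, 2, 3, 13, 15, 16, 17, 18}
Full difference set: {0} ∪ (positive diffs) ∪ (negative diffs).
|A - A| = 1 + 2·8 = 17 (matches direct enumeration: 17).

|A - A| = 17


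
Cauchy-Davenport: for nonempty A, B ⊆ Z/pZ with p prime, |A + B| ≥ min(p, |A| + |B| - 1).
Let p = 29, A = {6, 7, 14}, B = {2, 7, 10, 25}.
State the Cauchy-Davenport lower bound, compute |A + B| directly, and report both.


Cauchy-Davenport: |A + B| ≥ min(p, |A| + |B| - 1) for A, B nonempty in Z/pZ.
|A| = 3, |B| = 4, p = 29.
CD lower bound = min(29, 3 + 4 - 1) = min(29, 6) = 6.
Compute A + B mod 29 directly:
a = 6: 6+2=8, 6+7=13, 6+10=16, 6+25=2
a = 7: 7+2=9, 7+7=14, 7+10=17, 7+25=3
a = 14: 14+2=16, 14+7=21, 14+10=24, 14+25=10
A + B = {2, 3, 8, 9, 10, 13, 14, 16, 17, 21, 24}, so |A + B| = 11.
Verify: 11 ≥ 6? Yes ✓.

CD lower bound = 6, actual |A + B| = 11.


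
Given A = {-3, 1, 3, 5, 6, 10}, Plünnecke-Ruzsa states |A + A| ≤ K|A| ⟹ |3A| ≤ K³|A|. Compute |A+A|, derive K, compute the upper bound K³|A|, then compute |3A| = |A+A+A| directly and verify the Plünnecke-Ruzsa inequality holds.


|A| = 6.
Step 1: Compute A + A by enumerating all 36 pairs.
A + A = {-6, -2, 0, 2, 3, 4, 6, 7, 8, 9, 10, 11, 12, 13, 15, 16, 20}, so |A + A| = 17.
Step 2: Doubling constant K = |A + A|/|A| = 17/6 = 17/6 ≈ 2.8333.
Step 3: Plünnecke-Ruzsa gives |3A| ≤ K³·|A| = (2.8333)³ · 6 ≈ 136.4722.
Step 4: Compute 3A = A + A + A directly by enumerating all triples (a,b,c) ∈ A³; |3A| = 30.
Step 5: Check 30 ≤ 136.4722? Yes ✓.

K = 17/6, Plünnecke-Ruzsa bound K³|A| ≈ 136.4722, |3A| = 30, inequality holds.


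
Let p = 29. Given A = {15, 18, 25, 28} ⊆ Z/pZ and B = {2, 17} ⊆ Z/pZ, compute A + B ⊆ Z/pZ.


Work in Z/29Z: reduce every sum a + b modulo 29.
Enumerate all 8 pairs:
a = 15: 15+2=17, 15+17=3
a = 18: 18+2=20, 18+17=6
a = 25: 25+2=27, 25+17=13
a = 28: 28+2=1, 28+17=16
Distinct residues collected: {1, 3, 6, 13, 16, 17, 20, 27}
|A + B| = 8 (out of 29 total residues).

A + B = {1, 3, 6, 13, 16, 17, 20, 27}


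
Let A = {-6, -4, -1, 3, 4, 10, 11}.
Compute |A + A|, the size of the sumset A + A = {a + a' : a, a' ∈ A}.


A + A = {a + a' : a, a' ∈ A}; |A| = 7.
General bounds: 2|A| - 1 ≤ |A + A| ≤ |A|(|A|+1)/2, i.e. 13 ≤ |A + A| ≤ 28.
Lower bound 2|A|-1 is attained iff A is an arithmetic progression.
Enumerate sums a + a' for a ≤ a' (symmetric, so this suffices):
a = -6: -6+-6=-12, -6+-4=-10, -6+-1=-7, -6+3=-3, -6+4=-2, -6+10=4, -6+11=5
a = -4: -4+-4=-8, -4+-1=-5, -4+3=-1, -4+4=0, -4+10=6, -4+11=7
a = -1: -1+-1=-2, -1+3=2, -1+4=3, -1+10=9, -1+11=10
a = 3: 3+3=6, 3+4=7, 3+10=13, 3+11=14
a = 4: 4+4=8, 4+10=14, 4+11=15
a = 10: 10+10=20, 10+11=21
a = 11: 11+11=22
Distinct sums: {-12, -10, -8, -7, -5, -3, -2, -1, 0, 2, 3, 4, 5, 6, 7, 8, 9, 10, 13, 14, 15, 20, 21, 22}
|A + A| = 24

|A + A| = 24


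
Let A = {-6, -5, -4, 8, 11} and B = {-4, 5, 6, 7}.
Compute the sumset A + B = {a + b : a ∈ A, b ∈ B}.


A + B = {a + b : a ∈ A, b ∈ B}.
Enumerate all |A|·|B| = 5·4 = 20 pairs (a, b) and collect distinct sums.
a = -6: -6+-4=-10, -6+5=-1, -6+6=0, -6+7=1
a = -5: -5+-4=-9, -5+5=0, -5+6=1, -5+7=2
a = -4: -4+-4=-8, -4+5=1, -4+6=2, -4+7=3
a = 8: 8+-4=4, 8+5=13, 8+6=14, 8+7=15
a = 11: 11+-4=7, 11+5=16, 11+6=17, 11+7=18
Collecting distinct sums: A + B = {-10, -9, -8, -1, 0, 1, 2, 3, 4, 7, 13, 14, 15, 16, 17, 18}
|A + B| = 16

A + B = {-10, -9, -8, -1, 0, 1, 2, 3, 4, 7, 13, 14, 15, 16, 17, 18}


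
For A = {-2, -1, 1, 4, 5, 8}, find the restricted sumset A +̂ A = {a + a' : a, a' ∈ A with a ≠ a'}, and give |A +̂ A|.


Restricted sumset: A +̂ A = {a + a' : a ∈ A, a' ∈ A, a ≠ a'}.
Equivalently, take A + A and drop any sum 2a that is achievable ONLY as a + a for a ∈ A (i.e. sums representable only with equal summands).
Enumerate pairs (a, a') with a < a' (symmetric, so each unordered pair gives one sum; this covers all a ≠ a'):
  -2 + -1 = -3
  -2 + 1 = -1
  -2 + 4 = 2
  -2 + 5 = 3
  -2 + 8 = 6
  -1 + 1 = 0
  -1 + 4 = 3
  -1 + 5 = 4
  -1 + 8 = 7
  1 + 4 = 5
  1 + 5 = 6
  1 + 8 = 9
  4 + 5 = 9
  4 + 8 = 12
  5 + 8 = 13
Collected distinct sums: {-3, -1, 0, 2, 3, 4, 5, 6, 7, 9, 12, 13}
|A +̂ A| = 12
(Reference bound: |A +̂ A| ≥ 2|A| - 3 for |A| ≥ 2, with |A| = 6 giving ≥ 9.)

|A +̂ A| = 12


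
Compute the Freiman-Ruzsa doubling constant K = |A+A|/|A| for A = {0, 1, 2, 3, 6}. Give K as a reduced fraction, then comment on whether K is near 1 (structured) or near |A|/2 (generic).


|A| = 5.
Compute A + A by enumerating all 25 pairs.
A + A = {0, 1, 2, 3, 4, 5, 6, 7, 8, 9, 12}, so |A + A| = 11.
K = |A + A| / |A| = 11/5 (already in lowest terms) ≈ 2.2000.
Reference: AP of size 5 gives K = 9/5 ≈ 1.8000; a fully generic set of size 5 gives K ≈ 3.0000.

|A| = 5, |A + A| = 11, K = 11/5.


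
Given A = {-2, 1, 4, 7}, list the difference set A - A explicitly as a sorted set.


A - A = {a - a' : a, a' ∈ A}.
Compute a - a' for each ordered pair (a, a'):
a = -2: -2--2=0, -2-1=-3, -2-4=-6, -2-7=-9
a = 1: 1--2=3, 1-1=0, 1-4=-3, 1-7=-6
a = 4: 4--2=6, 4-1=3, 4-4=0, 4-7=-3
a = 7: 7--2=9, 7-1=6, 7-4=3, 7-7=0
Collecting distinct values (and noting 0 appears from a-a):
A - A = {-9, -6, -3, 0, 3, 6, 9}
|A - A| = 7

A - A = {-9, -6, -3, 0, 3, 6, 9}


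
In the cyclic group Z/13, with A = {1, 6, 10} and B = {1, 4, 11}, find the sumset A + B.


Work in Z/13Z: reduce every sum a + b modulo 13.
Enumerate all 9 pairs:
a = 1: 1+1=2, 1+4=5, 1+11=12
a = 6: 6+1=7, 6+4=10, 6+11=4
a = 10: 10+1=11, 10+4=1, 10+11=8
Distinct residues collected: {1, 2, 4, 5, 7, 8, 10, 11, 12}
|A + B| = 9 (out of 13 total residues).

A + B = {1, 2, 4, 5, 7, 8, 10, 11, 12}


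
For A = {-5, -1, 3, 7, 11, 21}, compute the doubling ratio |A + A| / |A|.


|A| = 6.
Compute A + A by enumerating all 36 pairs.
A + A = {-10, -6, -2, 2, 6, 10, 14, 16, 18, 20, 22, 24, 28, 32, 42}, so |A + A| = 15.
K = |A + A| / |A| = 15/6 = 5/2 ≈ 2.5000.
Reference: AP of size 6 gives K = 11/6 ≈ 1.8333; a fully generic set of size 6 gives K ≈ 3.5000.

|A| = 6, |A + A| = 15, K = 15/6 = 5/2.


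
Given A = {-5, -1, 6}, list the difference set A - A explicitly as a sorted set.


A - A = {a - a' : a, a' ∈ A}.
Compute a - a' for each ordered pair (a, a'):
a = -5: -5--5=0, -5--1=-4, -5-6=-11
a = -1: -1--5=4, -1--1=0, -1-6=-7
a = 6: 6--5=11, 6--1=7, 6-6=0
Collecting distinct values (and noting 0 appears from a-a):
A - A = {-11, -7, -4, 0, 4, 7, 11}
|A - A| = 7

A - A = {-11, -7, -4, 0, 4, 7, 11}


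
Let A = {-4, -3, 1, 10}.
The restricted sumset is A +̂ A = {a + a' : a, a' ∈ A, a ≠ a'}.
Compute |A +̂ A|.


Restricted sumset: A +̂ A = {a + a' : a ∈ A, a' ∈ A, a ≠ a'}.
Equivalently, take A + A and drop any sum 2a that is achievable ONLY as a + a for a ∈ A (i.e. sums representable only with equal summands).
Enumerate pairs (a, a') with a < a' (symmetric, so each unordered pair gives one sum; this covers all a ≠ a'):
  -4 + -3 = -7
  -4 + 1 = -3
  -4 + 10 = 6
  -3 + 1 = -2
  -3 + 10 = 7
  1 + 10 = 11
Collected distinct sums: {-7, -3, -2, 6, 7, 11}
|A +̂ A| = 6
(Reference bound: |A +̂ A| ≥ 2|A| - 3 for |A| ≥ 2, with |A| = 4 giving ≥ 5.)

|A +̂ A| = 6


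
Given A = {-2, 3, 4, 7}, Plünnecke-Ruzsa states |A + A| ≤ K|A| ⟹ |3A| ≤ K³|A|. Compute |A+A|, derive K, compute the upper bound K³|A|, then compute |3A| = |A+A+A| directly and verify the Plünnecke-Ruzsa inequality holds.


|A| = 4.
Step 1: Compute A + A by enumerating all 16 pairs.
A + A = {-4, 1, 2, 5, 6, 7, 8, 10, 11, 14}, so |A + A| = 10.
Step 2: Doubling constant K = |A + A|/|A| = 10/4 = 10/4 ≈ 2.5000.
Step 3: Plünnecke-Ruzsa gives |3A| ≤ K³·|A| = (2.5000)³ · 4 ≈ 62.5000.
Step 4: Compute 3A = A + A + A directly by enumerating all triples (a,b,c) ∈ A³; |3A| = 18.
Step 5: Check 18 ≤ 62.5000? Yes ✓.

K = 10/4, Plünnecke-Ruzsa bound K³|A| ≈ 62.5000, |3A| = 18, inequality holds.


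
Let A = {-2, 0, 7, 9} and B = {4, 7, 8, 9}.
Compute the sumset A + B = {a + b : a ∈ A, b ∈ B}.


A + B = {a + b : a ∈ A, b ∈ B}.
Enumerate all |A|·|B| = 4·4 = 16 pairs (a, b) and collect distinct sums.
a = -2: -2+4=2, -2+7=5, -2+8=6, -2+9=7
a = 0: 0+4=4, 0+7=7, 0+8=8, 0+9=9
a = 7: 7+4=11, 7+7=14, 7+8=15, 7+9=16
a = 9: 9+4=13, 9+7=16, 9+8=17, 9+9=18
Collecting distinct sums: A + B = {2, 4, 5, 6, 7, 8, 9, 11, 13, 14, 15, 16, 17, 18}
|A + B| = 14

A + B = {2, 4, 5, 6, 7, 8, 9, 11, 13, 14, 15, 16, 17, 18}


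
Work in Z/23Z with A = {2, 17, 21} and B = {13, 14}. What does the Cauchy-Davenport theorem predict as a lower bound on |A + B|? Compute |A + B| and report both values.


Cauchy-Davenport: |A + B| ≥ min(p, |A| + |B| - 1) for A, B nonempty in Z/pZ.
|A| = 3, |B| = 2, p = 23.
CD lower bound = min(23, 3 + 2 - 1) = min(23, 4) = 4.
Compute A + B mod 23 directly:
a = 2: 2+13=15, 2+14=16
a = 17: 17+13=7, 17+14=8
a = 21: 21+13=11, 21+14=12
A + B = {7, 8, 11, 12, 15, 16}, so |A + B| = 6.
Verify: 6 ≥ 4? Yes ✓.

CD lower bound = 4, actual |A + B| = 6.


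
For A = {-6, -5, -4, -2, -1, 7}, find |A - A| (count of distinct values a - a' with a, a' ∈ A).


A - A = {a - a' : a, a' ∈ A}; |A| = 6.
Bounds: 2|A|-1 ≤ |A - A| ≤ |A|² - |A| + 1, i.e. 11 ≤ |A - A| ≤ 31.
Note: 0 ∈ A - A always (from a - a). The set is symmetric: if d ∈ A - A then -d ∈ A - A.
Enumerate nonzero differences d = a - a' with a > a' (then include -d):
Positive differences: {1, 2, 3, 4, 5, 8, 9, 11, 12, 13}
Full difference set: {0} ∪ (positive diffs) ∪ (negative diffs).
|A - A| = 1 + 2·10 = 21 (matches direct enumeration: 21).

|A - A| = 21


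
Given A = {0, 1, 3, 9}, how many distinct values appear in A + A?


A + A = {a + a' : a, a' ∈ A}; |A| = 4.
General bounds: 2|A| - 1 ≤ |A + A| ≤ |A|(|A|+1)/2, i.e. 7 ≤ |A + A| ≤ 10.
Lower bound 2|A|-1 is attained iff A is an arithmetic progression.
Enumerate sums a + a' for a ≤ a' (symmetric, so this suffices):
a = 0: 0+0=0, 0+1=1, 0+3=3, 0+9=9
a = 1: 1+1=2, 1+3=4, 1+9=10
a = 3: 3+3=6, 3+9=12
a = 9: 9+9=18
Distinct sums: {0, 1, 2, 3, 4, 6, 9, 10, 12, 18}
|A + A| = 10

|A + A| = 10


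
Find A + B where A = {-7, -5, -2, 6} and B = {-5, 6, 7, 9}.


A + B = {a + b : a ∈ A, b ∈ B}.
Enumerate all |A|·|B| = 4·4 = 16 pairs (a, b) and collect distinct sums.
a = -7: -7+-5=-12, -7+6=-1, -7+7=0, -7+9=2
a = -5: -5+-5=-10, -5+6=1, -5+7=2, -5+9=4
a = -2: -2+-5=-7, -2+6=4, -2+7=5, -2+9=7
a = 6: 6+-5=1, 6+6=12, 6+7=13, 6+9=15
Collecting distinct sums: A + B = {-12, -10, -7, -1, 0, 1, 2, 4, 5, 7, 12, 13, 15}
|A + B| = 13

A + B = {-12, -10, -7, -1, 0, 1, 2, 4, 5, 7, 12, 13, 15}


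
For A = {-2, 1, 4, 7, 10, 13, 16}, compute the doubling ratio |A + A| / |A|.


|A| = 7.
Compute A + A by enumerating all 49 pairs.
A + A = {-4, -1, 2, 5, 8, 11, 14, 17, 20, 23, 26, 29, 32}, so |A + A| = 13.
K = |A + A| / |A| = 13/7 (already in lowest terms) ≈ 1.8571.
Reference: AP of size 7 gives K = 13/7 ≈ 1.8571; a fully generic set of size 7 gives K ≈ 4.0000.

|A| = 7, |A + A| = 13, K = 13/7.


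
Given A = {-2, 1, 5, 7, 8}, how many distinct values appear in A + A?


A + A = {a + a' : a, a' ∈ A}; |A| = 5.
General bounds: 2|A| - 1 ≤ |A + A| ≤ |A|(|A|+1)/2, i.e. 9 ≤ |A + A| ≤ 15.
Lower bound 2|A|-1 is attained iff A is an arithmetic progression.
Enumerate sums a + a' for a ≤ a' (symmetric, so this suffices):
a = -2: -2+-2=-4, -2+1=-1, -2+5=3, -2+7=5, -2+8=6
a = 1: 1+1=2, 1+5=6, 1+7=8, 1+8=9
a = 5: 5+5=10, 5+7=12, 5+8=13
a = 7: 7+7=14, 7+8=15
a = 8: 8+8=16
Distinct sums: {-4, -1, 2, 3, 5, 6, 8, 9, 10, 12, 13, 14, 15, 16}
|A + A| = 14

|A + A| = 14


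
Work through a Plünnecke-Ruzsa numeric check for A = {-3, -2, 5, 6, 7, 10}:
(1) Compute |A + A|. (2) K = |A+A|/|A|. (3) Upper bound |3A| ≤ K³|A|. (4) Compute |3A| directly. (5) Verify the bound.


|A| = 6.
Step 1: Compute A + A by enumerating all 36 pairs.
A + A = {-6, -5, -4, 2, 3, 4, 5, 7, 8, 10, 11, 12, 13, 14, 15, 16, 17, 20}, so |A + A| = 18.
Step 2: Doubling constant K = |A + A|/|A| = 18/6 = 18/6 ≈ 3.0000.
Step 3: Plünnecke-Ruzsa gives |3A| ≤ K³·|A| = (3.0000)³ · 6 ≈ 162.0000.
Step 4: Compute 3A = A + A + A directly by enumerating all triples (a,b,c) ∈ A³; |3A| = 34.
Step 5: Check 34 ≤ 162.0000? Yes ✓.

K = 18/6, Plünnecke-Ruzsa bound K³|A| ≈ 162.0000, |3A| = 34, inequality holds.


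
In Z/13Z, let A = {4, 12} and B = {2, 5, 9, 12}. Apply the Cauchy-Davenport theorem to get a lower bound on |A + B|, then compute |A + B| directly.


Cauchy-Davenport: |A + B| ≥ min(p, |A| + |B| - 1) for A, B nonempty in Z/pZ.
|A| = 2, |B| = 4, p = 13.
CD lower bound = min(13, 2 + 4 - 1) = min(13, 5) = 5.
Compute A + B mod 13 directly:
a = 4: 4+2=6, 4+5=9, 4+9=0, 4+12=3
a = 12: 12+2=1, 12+5=4, 12+9=8, 12+12=11
A + B = {0, 1, 3, 4, 6, 8, 9, 11}, so |A + B| = 8.
Verify: 8 ≥ 5? Yes ✓.

CD lower bound = 5, actual |A + B| = 8.


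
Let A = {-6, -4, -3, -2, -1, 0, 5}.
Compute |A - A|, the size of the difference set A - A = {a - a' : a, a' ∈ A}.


A - A = {a - a' : a, a' ∈ A}; |A| = 7.
Bounds: 2|A|-1 ≤ |A - A| ≤ |A|² - |A| + 1, i.e. 13 ≤ |A - A| ≤ 43.
Note: 0 ∈ A - A always (from a - a). The set is symmetric: if d ∈ A - A then -d ∈ A - A.
Enumerate nonzero differences d = a - a' with a > a' (then include -d):
Positive differences: {1, 2, 3, 4, 5, 6, 7, 8, 9, 11}
Full difference set: {0} ∪ (positive diffs) ∪ (negative diffs).
|A - A| = 1 + 2·10 = 21 (matches direct enumeration: 21).

|A - A| = 21


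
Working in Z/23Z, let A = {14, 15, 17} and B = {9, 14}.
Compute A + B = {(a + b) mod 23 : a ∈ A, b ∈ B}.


Work in Z/23Z: reduce every sum a + b modulo 23.
Enumerate all 6 pairs:
a = 14: 14+9=0, 14+14=5
a = 15: 15+9=1, 15+14=6
a = 17: 17+9=3, 17+14=8
Distinct residues collected: {0, 1, 3, 5, 6, 8}
|A + B| = 6 (out of 23 total residues).

A + B = {0, 1, 3, 5, 6, 8}


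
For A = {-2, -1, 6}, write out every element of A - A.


A - A = {a - a' : a, a' ∈ A}.
Compute a - a' for each ordered pair (a, a'):
a = -2: -2--2=0, -2--1=-1, -2-6=-8
a = -1: -1--2=1, -1--1=0, -1-6=-7
a = 6: 6--2=8, 6--1=7, 6-6=0
Collecting distinct values (and noting 0 appears from a-a):
A - A = {-8, -7, -1, 0, 1, 7, 8}
|A - A| = 7

A - A = {-8, -7, -1, 0, 1, 7, 8}


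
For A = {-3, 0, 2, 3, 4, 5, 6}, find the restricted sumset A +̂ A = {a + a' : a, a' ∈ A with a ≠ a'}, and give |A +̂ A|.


Restricted sumset: A +̂ A = {a + a' : a ∈ A, a' ∈ A, a ≠ a'}.
Equivalently, take A + A and drop any sum 2a that is achievable ONLY as a + a for a ∈ A (i.e. sums representable only with equal summands).
Enumerate pairs (a, a') with a < a' (symmetric, so each unordered pair gives one sum; this covers all a ≠ a'):
  -3 + 0 = -3
  -3 + 2 = -1
  -3 + 3 = 0
  -3 + 4 = 1
  -3 + 5 = 2
  -3 + 6 = 3
  0 + 2 = 2
  0 + 3 = 3
  0 + 4 = 4
  0 + 5 = 5
  0 + 6 = 6
  2 + 3 = 5
  2 + 4 = 6
  2 + 5 = 7
  2 + 6 = 8
  3 + 4 = 7
  3 + 5 = 8
  3 + 6 = 9
  4 + 5 = 9
  4 + 6 = 10
  5 + 6 = 11
Collected distinct sums: {-3, -1, 0, 1, 2, 3, 4, 5, 6, 7, 8, 9, 10, 11}
|A +̂ A| = 14
(Reference bound: |A +̂ A| ≥ 2|A| - 3 for |A| ≥ 2, with |A| = 7 giving ≥ 11.)

|A +̂ A| = 14


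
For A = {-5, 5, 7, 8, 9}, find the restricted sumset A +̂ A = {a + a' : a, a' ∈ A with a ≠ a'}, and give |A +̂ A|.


Restricted sumset: A +̂ A = {a + a' : a ∈ A, a' ∈ A, a ≠ a'}.
Equivalently, take A + A and drop any sum 2a that is achievable ONLY as a + a for a ∈ A (i.e. sums representable only with equal summands).
Enumerate pairs (a, a') with a < a' (symmetric, so each unordered pair gives one sum; this covers all a ≠ a'):
  -5 + 5 = 0
  -5 + 7 = 2
  -5 + 8 = 3
  -5 + 9 = 4
  5 + 7 = 12
  5 + 8 = 13
  5 + 9 = 14
  7 + 8 = 15
  7 + 9 = 16
  8 + 9 = 17
Collected distinct sums: {0, 2, 3, 4, 12, 13, 14, 15, 16, 17}
|A +̂ A| = 10
(Reference bound: |A +̂ A| ≥ 2|A| - 3 for |A| ≥ 2, with |A| = 5 giving ≥ 7.)

|A +̂ A| = 10


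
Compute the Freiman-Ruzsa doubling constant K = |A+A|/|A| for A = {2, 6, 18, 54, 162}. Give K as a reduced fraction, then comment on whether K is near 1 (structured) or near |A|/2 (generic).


|A| = 5.
Compute A + A by enumerating all 25 pairs.
A + A = {4, 8, 12, 20, 24, 36, 56, 60, 72, 108, 164, 168, 180, 216, 324}, so |A + A| = 15.
K = |A + A| / |A| = 15/5 = 3/1 ≈ 3.0000.
Reference: AP of size 5 gives K = 9/5 ≈ 1.8000; a fully generic set of size 5 gives K ≈ 3.0000.

|A| = 5, |A + A| = 15, K = 15/5 = 3/1.


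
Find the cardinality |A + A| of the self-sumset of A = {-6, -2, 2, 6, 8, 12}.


A + A = {a + a' : a, a' ∈ A}; |A| = 6.
General bounds: 2|A| - 1 ≤ |A + A| ≤ |A|(|A|+1)/2, i.e. 11 ≤ |A + A| ≤ 21.
Lower bound 2|A|-1 is attained iff A is an arithmetic progression.
Enumerate sums a + a' for a ≤ a' (symmetric, so this suffices):
a = -6: -6+-6=-12, -6+-2=-8, -6+2=-4, -6+6=0, -6+8=2, -6+12=6
a = -2: -2+-2=-4, -2+2=0, -2+6=4, -2+8=6, -2+12=10
a = 2: 2+2=4, 2+6=8, 2+8=10, 2+12=14
a = 6: 6+6=12, 6+8=14, 6+12=18
a = 8: 8+8=16, 8+12=20
a = 12: 12+12=24
Distinct sums: {-12, -8, -4, 0, 2, 4, 6, 8, 10, 12, 14, 16, 18, 20, 24}
|A + A| = 15

|A + A| = 15


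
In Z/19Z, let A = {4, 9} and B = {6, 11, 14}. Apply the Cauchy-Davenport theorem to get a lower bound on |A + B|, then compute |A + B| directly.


Cauchy-Davenport: |A + B| ≥ min(p, |A| + |B| - 1) for A, B nonempty in Z/pZ.
|A| = 2, |B| = 3, p = 19.
CD lower bound = min(19, 2 + 3 - 1) = min(19, 4) = 4.
Compute A + B mod 19 directly:
a = 4: 4+6=10, 4+11=15, 4+14=18
a = 9: 9+6=15, 9+11=1, 9+14=4
A + B = {1, 4, 10, 15, 18}, so |A + B| = 5.
Verify: 5 ≥ 4? Yes ✓.

CD lower bound = 4, actual |A + B| = 5.


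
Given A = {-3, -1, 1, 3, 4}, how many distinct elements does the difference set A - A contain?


A - A = {a - a' : a, a' ∈ A}; |A| = 5.
Bounds: 2|A|-1 ≤ |A - A| ≤ |A|² - |A| + 1, i.e. 9 ≤ |A - A| ≤ 21.
Note: 0 ∈ A - A always (from a - a). The set is symmetric: if d ∈ A - A then -d ∈ A - A.
Enumerate nonzero differences d = a - a' with a > a' (then include -d):
Positive differences: {1, 2, 3, 4, 5, 6, 7}
Full difference set: {0} ∪ (positive diffs) ∪ (negative diffs).
|A - A| = 1 + 2·7 = 15 (matches direct enumeration: 15).

|A - A| = 15


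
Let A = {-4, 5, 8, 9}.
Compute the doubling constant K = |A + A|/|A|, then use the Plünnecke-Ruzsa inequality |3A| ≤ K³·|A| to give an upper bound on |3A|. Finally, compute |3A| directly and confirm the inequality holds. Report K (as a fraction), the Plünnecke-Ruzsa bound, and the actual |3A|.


|A| = 4.
Step 1: Compute A + A by enumerating all 16 pairs.
A + A = {-8, 1, 4, 5, 10, 13, 14, 16, 17, 18}, so |A + A| = 10.
Step 2: Doubling constant K = |A + A|/|A| = 10/4 = 10/4 ≈ 2.5000.
Step 3: Plünnecke-Ruzsa gives |3A| ≤ K³·|A| = (2.5000)³ · 4 ≈ 62.5000.
Step 4: Compute 3A = A + A + A directly by enumerating all triples (a,b,c) ∈ A³; |3A| = 20.
Step 5: Check 20 ≤ 62.5000? Yes ✓.

K = 10/4, Plünnecke-Ruzsa bound K³|A| ≈ 62.5000, |3A| = 20, inequality holds.


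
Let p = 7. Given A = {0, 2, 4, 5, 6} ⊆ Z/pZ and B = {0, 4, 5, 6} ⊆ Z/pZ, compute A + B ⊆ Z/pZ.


Work in Z/7Z: reduce every sum a + b modulo 7.
Enumerate all 20 pairs:
a = 0: 0+0=0, 0+4=4, 0+5=5, 0+6=6
a = 2: 2+0=2, 2+4=6, 2+5=0, 2+6=1
a = 4: 4+0=4, 4+4=1, 4+5=2, 4+6=3
a = 5: 5+0=5, 5+4=2, 5+5=3, 5+6=4
a = 6: 6+0=6, 6+4=3, 6+5=4, 6+6=5
Distinct residues collected: {0, 1, 2, 3, 4, 5, 6}
|A + B| = 7 (out of 7 total residues).

A + B = {0, 1, 2, 3, 4, 5, 6}


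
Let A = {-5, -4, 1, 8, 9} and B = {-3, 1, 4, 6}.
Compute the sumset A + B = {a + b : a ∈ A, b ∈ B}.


A + B = {a + b : a ∈ A, b ∈ B}.
Enumerate all |A|·|B| = 5·4 = 20 pairs (a, b) and collect distinct sums.
a = -5: -5+-3=-8, -5+1=-4, -5+4=-1, -5+6=1
a = -4: -4+-3=-7, -4+1=-3, -4+4=0, -4+6=2
a = 1: 1+-3=-2, 1+1=2, 1+4=5, 1+6=7
a = 8: 8+-3=5, 8+1=9, 8+4=12, 8+6=14
a = 9: 9+-3=6, 9+1=10, 9+4=13, 9+6=15
Collecting distinct sums: A + B = {-8, -7, -4, -3, -2, -1, 0, 1, 2, 5, 6, 7, 9, 10, 12, 13, 14, 15}
|A + B| = 18

A + B = {-8, -7, -4, -3, -2, -1, 0, 1, 2, 5, 6, 7, 9, 10, 12, 13, 14, 15}


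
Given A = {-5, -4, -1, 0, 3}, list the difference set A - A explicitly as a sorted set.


A - A = {a - a' : a, a' ∈ A}.
Compute a - a' for each ordered pair (a, a'):
a = -5: -5--5=0, -5--4=-1, -5--1=-4, -5-0=-5, -5-3=-8
a = -4: -4--5=1, -4--4=0, -4--1=-3, -4-0=-4, -4-3=-7
a = -1: -1--5=4, -1--4=3, -1--1=0, -1-0=-1, -1-3=-4
a = 0: 0--5=5, 0--4=4, 0--1=1, 0-0=0, 0-3=-3
a = 3: 3--5=8, 3--4=7, 3--1=4, 3-0=3, 3-3=0
Collecting distinct values (and noting 0 appears from a-a):
A - A = {-8, -7, -5, -4, -3, -1, 0, 1, 3, 4, 5, 7, 8}
|A - A| = 13

A - A = {-8, -7, -5, -4, -3, -1, 0, 1, 3, 4, 5, 7, 8}


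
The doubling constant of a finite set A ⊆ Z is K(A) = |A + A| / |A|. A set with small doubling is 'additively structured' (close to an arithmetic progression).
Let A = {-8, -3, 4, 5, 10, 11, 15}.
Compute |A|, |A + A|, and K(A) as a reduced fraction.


|A| = 7.
Compute A + A by enumerating all 49 pairs.
A + A = {-16, -11, -6, -4, -3, 1, 2, 3, 7, 8, 9, 10, 12, 14, 15, 16, 19, 20, 21, 22, 25, 26, 30}, so |A + A| = 23.
K = |A + A| / |A| = 23/7 (already in lowest terms) ≈ 3.2857.
Reference: AP of size 7 gives K = 13/7 ≈ 1.8571; a fully generic set of size 7 gives K ≈ 4.0000.

|A| = 7, |A + A| = 23, K = 23/7.


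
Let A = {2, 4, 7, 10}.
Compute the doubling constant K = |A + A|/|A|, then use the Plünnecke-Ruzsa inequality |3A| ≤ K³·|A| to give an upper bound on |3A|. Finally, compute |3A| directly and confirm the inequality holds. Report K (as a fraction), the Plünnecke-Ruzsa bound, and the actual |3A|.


|A| = 4.
Step 1: Compute A + A by enumerating all 16 pairs.
A + A = {4, 6, 8, 9, 11, 12, 14, 17, 20}, so |A + A| = 9.
Step 2: Doubling constant K = |A + A|/|A| = 9/4 = 9/4 ≈ 2.2500.
Step 3: Plünnecke-Ruzsa gives |3A| ≤ K³·|A| = (2.2500)³ · 4 ≈ 45.5625.
Step 4: Compute 3A = A + A + A directly by enumerating all triples (a,b,c) ∈ A³; |3A| = 16.
Step 5: Check 16 ≤ 45.5625? Yes ✓.

K = 9/4, Plünnecke-Ruzsa bound K³|A| ≈ 45.5625, |3A| = 16, inequality holds.


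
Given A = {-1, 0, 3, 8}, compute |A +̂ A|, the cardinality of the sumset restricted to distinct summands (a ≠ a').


Restricted sumset: A +̂ A = {a + a' : a ∈ A, a' ∈ A, a ≠ a'}.
Equivalently, take A + A and drop any sum 2a that is achievable ONLY as a + a for a ∈ A (i.e. sums representable only with equal summands).
Enumerate pairs (a, a') with a < a' (symmetric, so each unordered pair gives one sum; this covers all a ≠ a'):
  -1 + 0 = -1
  -1 + 3 = 2
  -1 + 8 = 7
  0 + 3 = 3
  0 + 8 = 8
  3 + 8 = 11
Collected distinct sums: {-1, 2, 3, 7, 8, 11}
|A +̂ A| = 6
(Reference bound: |A +̂ A| ≥ 2|A| - 3 for |A| ≥ 2, with |A| = 4 giving ≥ 5.)

|A +̂ A| = 6


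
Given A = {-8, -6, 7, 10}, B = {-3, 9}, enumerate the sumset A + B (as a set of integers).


A + B = {a + b : a ∈ A, b ∈ B}.
Enumerate all |A|·|B| = 4·2 = 8 pairs (a, b) and collect distinct sums.
a = -8: -8+-3=-11, -8+9=1
a = -6: -6+-3=-9, -6+9=3
a = 7: 7+-3=4, 7+9=16
a = 10: 10+-3=7, 10+9=19
Collecting distinct sums: A + B = {-11, -9, 1, 3, 4, 7, 16, 19}
|A + B| = 8

A + B = {-11, -9, 1, 3, 4, 7, 16, 19}


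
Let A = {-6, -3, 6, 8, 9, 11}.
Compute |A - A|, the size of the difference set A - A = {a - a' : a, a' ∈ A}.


A - A = {a - a' : a, a' ∈ A}; |A| = 6.
Bounds: 2|A|-1 ≤ |A - A| ≤ |A|² - |A| + 1, i.e. 11 ≤ |A - A| ≤ 31.
Note: 0 ∈ A - A always (from a - a). The set is symmetric: if d ∈ A - A then -d ∈ A - A.
Enumerate nonzero differences d = a - a' with a > a' (then include -d):
Positive differences: {1, 2, 3, 5, 9, 11, 12, 14, 15, 17}
Full difference set: {0} ∪ (positive diffs) ∪ (negative diffs).
|A - A| = 1 + 2·10 = 21 (matches direct enumeration: 21).

|A - A| = 21


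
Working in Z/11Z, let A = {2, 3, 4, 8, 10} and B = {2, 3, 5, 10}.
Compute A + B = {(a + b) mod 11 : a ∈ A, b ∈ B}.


Work in Z/11Z: reduce every sum a + b modulo 11.
Enumerate all 20 pairs:
a = 2: 2+2=4, 2+3=5, 2+5=7, 2+10=1
a = 3: 3+2=5, 3+3=6, 3+5=8, 3+10=2
a = 4: 4+2=6, 4+3=7, 4+5=9, 4+10=3
a = 8: 8+2=10, 8+3=0, 8+5=2, 8+10=7
a = 10: 10+2=1, 10+3=2, 10+5=4, 10+10=9
Distinct residues collected: {0, 1, 2, 3, 4, 5, 6, 7, 8, 9, 10}
|A + B| = 11 (out of 11 total residues).

A + B = {0, 1, 2, 3, 4, 5, 6, 7, 8, 9, 10}


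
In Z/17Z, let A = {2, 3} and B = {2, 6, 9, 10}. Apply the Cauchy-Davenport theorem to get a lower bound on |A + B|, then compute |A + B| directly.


Cauchy-Davenport: |A + B| ≥ min(p, |A| + |B| - 1) for A, B nonempty in Z/pZ.
|A| = 2, |B| = 4, p = 17.
CD lower bound = min(17, 2 + 4 - 1) = min(17, 5) = 5.
Compute A + B mod 17 directly:
a = 2: 2+2=4, 2+6=8, 2+9=11, 2+10=12
a = 3: 3+2=5, 3+6=9, 3+9=12, 3+10=13
A + B = {4, 5, 8, 9, 11, 12, 13}, so |A + B| = 7.
Verify: 7 ≥ 5? Yes ✓.

CD lower bound = 5, actual |A + B| = 7.


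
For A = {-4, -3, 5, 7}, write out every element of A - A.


A - A = {a - a' : a, a' ∈ A}.
Compute a - a' for each ordered pair (a, a'):
a = -4: -4--4=0, -4--3=-1, -4-5=-9, -4-7=-11
a = -3: -3--4=1, -3--3=0, -3-5=-8, -3-7=-10
a = 5: 5--4=9, 5--3=8, 5-5=0, 5-7=-2
a = 7: 7--4=11, 7--3=10, 7-5=2, 7-7=0
Collecting distinct values (and noting 0 appears from a-a):
A - A = {-11, -10, -9, -8, -2, -1, 0, 1, 2, 8, 9, 10, 11}
|A - A| = 13

A - A = {-11, -10, -9, -8, -2, -1, 0, 1, 2, 8, 9, 10, 11}


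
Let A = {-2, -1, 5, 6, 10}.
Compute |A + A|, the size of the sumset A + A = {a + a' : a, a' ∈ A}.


A + A = {a + a' : a, a' ∈ A}; |A| = 5.
General bounds: 2|A| - 1 ≤ |A + A| ≤ |A|(|A|+1)/2, i.e. 9 ≤ |A + A| ≤ 15.
Lower bound 2|A|-1 is attained iff A is an arithmetic progression.
Enumerate sums a + a' for a ≤ a' (symmetric, so this suffices):
a = -2: -2+-2=-4, -2+-1=-3, -2+5=3, -2+6=4, -2+10=8
a = -1: -1+-1=-2, -1+5=4, -1+6=5, -1+10=9
a = 5: 5+5=10, 5+6=11, 5+10=15
a = 6: 6+6=12, 6+10=16
a = 10: 10+10=20
Distinct sums: {-4, -3, -2, 3, 4, 5, 8, 9, 10, 11, 12, 15, 16, 20}
|A + A| = 14

|A + A| = 14


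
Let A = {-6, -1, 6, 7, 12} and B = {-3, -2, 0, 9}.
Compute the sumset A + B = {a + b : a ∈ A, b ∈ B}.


A + B = {a + b : a ∈ A, b ∈ B}.
Enumerate all |A|·|B| = 5·4 = 20 pairs (a, b) and collect distinct sums.
a = -6: -6+-3=-9, -6+-2=-8, -6+0=-6, -6+9=3
a = -1: -1+-3=-4, -1+-2=-3, -1+0=-1, -1+9=8
a = 6: 6+-3=3, 6+-2=4, 6+0=6, 6+9=15
a = 7: 7+-3=4, 7+-2=5, 7+0=7, 7+9=16
a = 12: 12+-3=9, 12+-2=10, 12+0=12, 12+9=21
Collecting distinct sums: A + B = {-9, -8, -6, -4, -3, -1, 3, 4, 5, 6, 7, 8, 9, 10, 12, 15, 16, 21}
|A + B| = 18

A + B = {-9, -8, -6, -4, -3, -1, 3, 4, 5, 6, 7, 8, 9, 10, 12, 15, 16, 21}


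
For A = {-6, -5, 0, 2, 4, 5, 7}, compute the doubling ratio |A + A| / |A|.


|A| = 7.
Compute A + A by enumerating all 49 pairs.
A + A = {-12, -11, -10, -6, -5, -4, -3, -2, -1, 0, 1, 2, 4, 5, 6, 7, 8, 9, 10, 11, 12, 14}, so |A + A| = 22.
K = |A + A| / |A| = 22/7 (already in lowest terms) ≈ 3.1429.
Reference: AP of size 7 gives K = 13/7 ≈ 1.8571; a fully generic set of size 7 gives K ≈ 4.0000.

|A| = 7, |A + A| = 22, K = 22/7.


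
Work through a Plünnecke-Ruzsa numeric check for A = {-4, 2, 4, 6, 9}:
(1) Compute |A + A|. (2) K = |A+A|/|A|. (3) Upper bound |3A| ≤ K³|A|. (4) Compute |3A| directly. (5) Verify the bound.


|A| = 5.
Step 1: Compute A + A by enumerating all 25 pairs.
A + A = {-8, -2, 0, 2, 4, 5, 6, 8, 10, 11, 12, 13, 15, 18}, so |A + A| = 14.
Step 2: Doubling constant K = |A + A|/|A| = 14/5 = 14/5 ≈ 2.8000.
Step 3: Plünnecke-Ruzsa gives |3A| ≤ K³·|A| = (2.8000)³ · 5 ≈ 109.7600.
Step 4: Compute 3A = A + A + A directly by enumerating all triples (a,b,c) ∈ A³; |3A| = 27.
Step 5: Check 27 ≤ 109.7600? Yes ✓.

K = 14/5, Plünnecke-Ruzsa bound K³|A| ≈ 109.7600, |3A| = 27, inequality holds.


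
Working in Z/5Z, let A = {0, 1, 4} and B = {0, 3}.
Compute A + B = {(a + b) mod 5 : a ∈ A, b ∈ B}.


Work in Z/5Z: reduce every sum a + b modulo 5.
Enumerate all 6 pairs:
a = 0: 0+0=0, 0+3=3
a = 1: 1+0=1, 1+3=4
a = 4: 4+0=4, 4+3=2
Distinct residues collected: {0, 1, 2, 3, 4}
|A + B| = 5 (out of 5 total residues).

A + B = {0, 1, 2, 3, 4}


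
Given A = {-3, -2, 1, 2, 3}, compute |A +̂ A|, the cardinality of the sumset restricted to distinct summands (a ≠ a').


Restricted sumset: A +̂ A = {a + a' : a ∈ A, a' ∈ A, a ≠ a'}.
Equivalently, take A + A and drop any sum 2a that is achievable ONLY as a + a for a ∈ A (i.e. sums representable only with equal summands).
Enumerate pairs (a, a') with a < a' (symmetric, so each unordered pair gives one sum; this covers all a ≠ a'):
  -3 + -2 = -5
  -3 + 1 = -2
  -3 + 2 = -1
  -3 + 3 = 0
  -2 + 1 = -1
  -2 + 2 = 0
  -2 + 3 = 1
  1 + 2 = 3
  1 + 3 = 4
  2 + 3 = 5
Collected distinct sums: {-5, -2, -1, 0, 1, 3, 4, 5}
|A +̂ A| = 8
(Reference bound: |A +̂ A| ≥ 2|A| - 3 for |A| ≥ 2, with |A| = 5 giving ≥ 7.)

|A +̂ A| = 8


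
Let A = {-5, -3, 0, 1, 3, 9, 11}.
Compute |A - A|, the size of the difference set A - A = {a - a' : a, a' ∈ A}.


A - A = {a - a' : a, a' ∈ A}; |A| = 7.
Bounds: 2|A|-1 ≤ |A - A| ≤ |A|² - |A| + 1, i.e. 13 ≤ |A - A| ≤ 43.
Note: 0 ∈ A - A always (from a - a). The set is symmetric: if d ∈ A - A then -d ∈ A - A.
Enumerate nonzero differences d = a - a' with a > a' (then include -d):
Positive differences: {1, 2, 3, 4, 5, 6, 8, 9, 10, 11, 12, 14, 16}
Full difference set: {0} ∪ (positive diffs) ∪ (negative diffs).
|A - A| = 1 + 2·13 = 27 (matches direct enumeration: 27).

|A - A| = 27


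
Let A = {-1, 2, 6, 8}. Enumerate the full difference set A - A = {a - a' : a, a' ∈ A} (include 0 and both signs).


A - A = {a - a' : a, a' ∈ A}.
Compute a - a' for each ordered pair (a, a'):
a = -1: -1--1=0, -1-2=-3, -1-6=-7, -1-8=-9
a = 2: 2--1=3, 2-2=0, 2-6=-4, 2-8=-6
a = 6: 6--1=7, 6-2=4, 6-6=0, 6-8=-2
a = 8: 8--1=9, 8-2=6, 8-6=2, 8-8=0
Collecting distinct values (and noting 0 appears from a-a):
A - A = {-9, -7, -6, -4, -3, -2, 0, 2, 3, 4, 6, 7, 9}
|A - A| = 13

A - A = {-9, -7, -6, -4, -3, -2, 0, 2, 3, 4, 6, 7, 9}


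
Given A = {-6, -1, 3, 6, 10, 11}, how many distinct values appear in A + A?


A + A = {a + a' : a, a' ∈ A}; |A| = 6.
General bounds: 2|A| - 1 ≤ |A + A| ≤ |A|(|A|+1)/2, i.e. 11 ≤ |A + A| ≤ 21.
Lower bound 2|A|-1 is attained iff A is an arithmetic progression.
Enumerate sums a + a' for a ≤ a' (symmetric, so this suffices):
a = -6: -6+-6=-12, -6+-1=-7, -6+3=-3, -6+6=0, -6+10=4, -6+11=5
a = -1: -1+-1=-2, -1+3=2, -1+6=5, -1+10=9, -1+11=10
a = 3: 3+3=6, 3+6=9, 3+10=13, 3+11=14
a = 6: 6+6=12, 6+10=16, 6+11=17
a = 10: 10+10=20, 10+11=21
a = 11: 11+11=22
Distinct sums: {-12, -7, -3, -2, 0, 2, 4, 5, 6, 9, 10, 12, 13, 14, 16, 17, 20, 21, 22}
|A + A| = 19

|A + A| = 19


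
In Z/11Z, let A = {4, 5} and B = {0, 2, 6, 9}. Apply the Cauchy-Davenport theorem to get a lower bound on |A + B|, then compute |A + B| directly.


Cauchy-Davenport: |A + B| ≥ min(p, |A| + |B| - 1) for A, B nonempty in Z/pZ.
|A| = 2, |B| = 4, p = 11.
CD lower bound = min(11, 2 + 4 - 1) = min(11, 5) = 5.
Compute A + B mod 11 directly:
a = 4: 4+0=4, 4+2=6, 4+6=10, 4+9=2
a = 5: 5+0=5, 5+2=7, 5+6=0, 5+9=3
A + B = {0, 2, 3, 4, 5, 6, 7, 10}, so |A + B| = 8.
Verify: 8 ≥ 5? Yes ✓.

CD lower bound = 5, actual |A + B| = 8.


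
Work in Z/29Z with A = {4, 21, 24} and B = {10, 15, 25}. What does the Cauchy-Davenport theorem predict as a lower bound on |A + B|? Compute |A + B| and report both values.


Cauchy-Davenport: |A + B| ≥ min(p, |A| + |B| - 1) for A, B nonempty in Z/pZ.
|A| = 3, |B| = 3, p = 29.
CD lower bound = min(29, 3 + 3 - 1) = min(29, 5) = 5.
Compute A + B mod 29 directly:
a = 4: 4+10=14, 4+15=19, 4+25=0
a = 21: 21+10=2, 21+15=7, 21+25=17
a = 24: 24+10=5, 24+15=10, 24+25=20
A + B = {0, 2, 5, 7, 10, 14, 17, 19, 20}, so |A + B| = 9.
Verify: 9 ≥ 5? Yes ✓.

CD lower bound = 5, actual |A + B| = 9.


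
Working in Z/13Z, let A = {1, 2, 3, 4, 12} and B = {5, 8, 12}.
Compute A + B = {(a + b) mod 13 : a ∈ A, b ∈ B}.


Work in Z/13Z: reduce every sum a + b modulo 13.
Enumerate all 15 pairs:
a = 1: 1+5=6, 1+8=9, 1+12=0
a = 2: 2+5=7, 2+8=10, 2+12=1
a = 3: 3+5=8, 3+8=11, 3+12=2
a = 4: 4+5=9, 4+8=12, 4+12=3
a = 12: 12+5=4, 12+8=7, 12+12=11
Distinct residues collected: {0, 1, 2, 3, 4, 6, 7, 8, 9, 10, 11, 12}
|A + B| = 12 (out of 13 total residues).

A + B = {0, 1, 2, 3, 4, 6, 7, 8, 9, 10, 11, 12}


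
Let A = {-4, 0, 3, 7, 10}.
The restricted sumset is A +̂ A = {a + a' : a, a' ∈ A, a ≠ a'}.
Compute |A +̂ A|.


Restricted sumset: A +̂ A = {a + a' : a ∈ A, a' ∈ A, a ≠ a'}.
Equivalently, take A + A and drop any sum 2a that is achievable ONLY as a + a for a ∈ A (i.e. sums representable only with equal summands).
Enumerate pairs (a, a') with a < a' (symmetric, so each unordered pair gives one sum; this covers all a ≠ a'):
  -4 + 0 = -4
  -4 + 3 = -1
  -4 + 7 = 3
  -4 + 10 = 6
  0 + 3 = 3
  0 + 7 = 7
  0 + 10 = 10
  3 + 7 = 10
  3 + 10 = 13
  7 + 10 = 17
Collected distinct sums: {-4, -1, 3, 6, 7, 10, 13, 17}
|A +̂ A| = 8
(Reference bound: |A +̂ A| ≥ 2|A| - 3 for |A| ≥ 2, with |A| = 5 giving ≥ 7.)

|A +̂ A| = 8


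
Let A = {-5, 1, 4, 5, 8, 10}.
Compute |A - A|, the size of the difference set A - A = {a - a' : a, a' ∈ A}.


A - A = {a - a' : a, a' ∈ A}; |A| = 6.
Bounds: 2|A|-1 ≤ |A - A| ≤ |A|² - |A| + 1, i.e. 11 ≤ |A - A| ≤ 31.
Note: 0 ∈ A - A always (from a - a). The set is symmetric: if d ∈ A - A then -d ∈ A - A.
Enumerate nonzero differences d = a - a' with a > a' (then include -d):
Positive differences: {1, 2, 3, 4, 5, 6, 7, 9, 10, 13, 15}
Full difference set: {0} ∪ (positive diffs) ∪ (negative diffs).
|A - A| = 1 + 2·11 = 23 (matches direct enumeration: 23).

|A - A| = 23


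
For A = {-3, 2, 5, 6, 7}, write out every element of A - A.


A - A = {a - a' : a, a' ∈ A}.
Compute a - a' for each ordered pair (a, a'):
a = -3: -3--3=0, -3-2=-5, -3-5=-8, -3-6=-9, -3-7=-10
a = 2: 2--3=5, 2-2=0, 2-5=-3, 2-6=-4, 2-7=-5
a = 5: 5--3=8, 5-2=3, 5-5=0, 5-6=-1, 5-7=-2
a = 6: 6--3=9, 6-2=4, 6-5=1, 6-6=0, 6-7=-1
a = 7: 7--3=10, 7-2=5, 7-5=2, 7-6=1, 7-7=0
Collecting distinct values (and noting 0 appears from a-a):
A - A = {-10, -9, -8, -5, -4, -3, -2, -1, 0, 1, 2, 3, 4, 5, 8, 9, 10}
|A - A| = 17

A - A = {-10, -9, -8, -5, -4, -3, -2, -1, 0, 1, 2, 3, 4, 5, 8, 9, 10}


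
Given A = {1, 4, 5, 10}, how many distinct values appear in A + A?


A + A = {a + a' : a, a' ∈ A}; |A| = 4.
General bounds: 2|A| - 1 ≤ |A + A| ≤ |A|(|A|+1)/2, i.e. 7 ≤ |A + A| ≤ 10.
Lower bound 2|A|-1 is attained iff A is an arithmetic progression.
Enumerate sums a + a' for a ≤ a' (symmetric, so this suffices):
a = 1: 1+1=2, 1+4=5, 1+5=6, 1+10=11
a = 4: 4+4=8, 4+5=9, 4+10=14
a = 5: 5+5=10, 5+10=15
a = 10: 10+10=20
Distinct sums: {2, 5, 6, 8, 9, 10, 11, 14, 15, 20}
|A + A| = 10

|A + A| = 10
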